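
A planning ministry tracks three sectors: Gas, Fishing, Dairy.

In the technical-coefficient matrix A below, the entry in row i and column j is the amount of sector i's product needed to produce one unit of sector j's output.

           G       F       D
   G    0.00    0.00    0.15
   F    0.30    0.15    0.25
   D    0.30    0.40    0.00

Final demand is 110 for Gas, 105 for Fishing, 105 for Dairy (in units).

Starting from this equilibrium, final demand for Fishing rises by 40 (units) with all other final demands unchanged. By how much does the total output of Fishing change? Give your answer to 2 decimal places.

Δx_F = 55.06

I − A =
  [   1.00     0.00    -0.15]
  [  -0.30     0.85    -0.25]
  [  -0.30    -0.40     1.00]
Cofactors of I−A, C_ij = (−1)^(i+j)·(minor ij) (rows/columns in the sector order above):
  C_11 = (0.85)(1.00) − (-0.25)(-0.40) = 0.7500
  C_12 = −[(-0.30)(1.00) − (-0.25)(-0.30)] = 0.3750
  C_13 = (-0.30)(-0.40) − (0.85)(-0.30) = 0.3750
  C_21 = −[(0.00)(1.00) − (-0.15)(-0.40)] = 0.0600
  C_22 = (1.00)(1.00) − (-0.15)(-0.30) = 0.9550
  C_23 = −[(1.00)(-0.40) − (0.00)(-0.30)] = 0.4000
  C_31 = (0.00)(-0.25) − (-0.15)(0.85) = 0.1275
  C_32 = −[(1.00)(-0.25) − (-0.15)(-0.30)] = 0.2950
  C_33 = (1.00)(0.85) − (0.00)(-0.30) = 0.8500
det(I−A) = Σ_j (I−A)_1j·C_1j = (1.00)(0.7500) + (0.00)(0.3750) + (-0.15)(0.3750) = 0.69375
adj(I−A) = Cᵀ =
  [ 0.7500   0.0600   0.1275]
  [ 0.3750   0.9550   0.2950]
  [ 0.3750   0.4000   0.8500]
(I − A)⁻¹ = adj(I−A) / det(I−A) ≈
  [   1.0811     0.0865     0.1838]
  [   0.5405     1.3766     0.4252]
  [   0.5405     0.5766     1.2252]
Δx = (I − A)⁻¹ Δd with Δd having +40 in the Fishing component and 0 elsewhere.
So Δx_F = L_FF · (+40), where L_FF = adj(I−A)_FF / det(I−A) = 0.9550 / 0.69375.
Δx_F = 0.9550 × (+40) / 0.69375 = 38.20 / 0.69375 ≈ 55.06.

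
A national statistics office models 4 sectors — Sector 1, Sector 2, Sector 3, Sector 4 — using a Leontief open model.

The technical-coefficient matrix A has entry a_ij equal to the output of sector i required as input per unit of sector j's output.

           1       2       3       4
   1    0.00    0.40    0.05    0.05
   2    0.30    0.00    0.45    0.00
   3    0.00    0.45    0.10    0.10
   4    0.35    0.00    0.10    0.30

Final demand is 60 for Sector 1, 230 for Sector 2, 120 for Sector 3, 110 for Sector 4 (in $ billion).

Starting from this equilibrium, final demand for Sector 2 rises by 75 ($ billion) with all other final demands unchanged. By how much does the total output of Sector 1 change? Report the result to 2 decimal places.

I − A =
  [   1.00    -0.40    -0.05    -0.05]
  [  -0.30     1.00    -0.45     0.00]
  [   0.00    -0.45     0.90    -0.10]
  [  -0.35     0.00    -0.10     0.70]
Compute the cofactors C_ij = (−1)^(i+j)·(3×3 minor ij) of I−A; the adjugate is their transpose:
adj(I−A) = Cᵀ =
  [ 0.478250   0.266000   0.166000   0.057875]
  [ 0.201750   0.602500   0.319125   0.060000]
  [ 0.129500   0.321125   0.598500   0.094750]
  [ 0.257625   0.178875   0.168500   0.582750]
det(I−A) = Σ_j (I−A)_1j·C_1j = (1.00)(0.478250) + (-0.40)(0.201750) + (-0.05)(0.129500) + (-0.05)(0.257625) = 0.37819375
(I − A)⁻¹ = adj(I−A) / det(I−A) ≈
  [   1.2646     0.7033     0.4389     0.1530]
  [   0.5335     1.5931     0.8438     0.1586]
  [   0.3424     0.8491     1.5825     0.2505]
  [   0.6812     0.4730     0.4455     1.5409]
Δx = (I − A)⁻¹ Δd with Δd having +75 in the Sector 2 component and 0 elsewhere.
So Δx_1 = L_12 · (+75), where L_12 = adj(I−A)_12 / det(I−A) = 0.266000 / 0.37819375.
Δx_1 = 0.266000 × (+75) / 0.37819375 = 19.95 / 0.37819375 ≈ 52.75.

Δx_1 = 52.75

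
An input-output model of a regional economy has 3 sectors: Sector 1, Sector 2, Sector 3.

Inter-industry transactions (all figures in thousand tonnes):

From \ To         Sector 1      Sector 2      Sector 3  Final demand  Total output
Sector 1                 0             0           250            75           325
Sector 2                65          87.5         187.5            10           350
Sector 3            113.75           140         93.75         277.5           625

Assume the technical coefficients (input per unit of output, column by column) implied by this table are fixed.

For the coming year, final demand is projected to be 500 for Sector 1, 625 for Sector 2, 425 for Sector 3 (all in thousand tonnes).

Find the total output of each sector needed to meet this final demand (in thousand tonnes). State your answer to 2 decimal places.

x_1 = 1277.92, x_2 = 1952.04, x_3 = 1944.81

Technical coefficients a_ij = z_ij / X_j:
  a_11 = 0/325 = 0.00, a_21 = 65/325 = 0.20, a_31 = 113.75/325 = 0.35
  a_12 = 0/350 = 0.00, a_22 = 87.5/350 = 0.25, a_32 = 140/350 = 0.40
  a_13 = 250/625 = 0.40, a_23 = 187.5/625 = 0.30, a_33 = 93.75/625 = 0.15
I − A =
  [   1.00     0.00    -0.40]
  [  -0.20     0.75    -0.30]
  [  -0.35    -0.40     0.85]
Cofactors of I−A, C_ij = (−1)^(i+j)·(minor ij) (rows/columns in the sector order above):
  C_11 = (0.75)(0.85) − (-0.30)(-0.40) = 0.5175
  C_12 = −[(-0.20)(0.85) − (-0.30)(-0.35)] = 0.2750
  C_13 = (-0.20)(-0.40) − (0.75)(-0.35) = 0.3425
  C_21 = −[(0.00)(0.85) − (-0.40)(-0.40)] = 0.1600
  C_22 = (1.00)(0.85) − (-0.40)(-0.35) = 0.7100
  C_23 = −[(1.00)(-0.40) − (0.00)(-0.35)] = 0.4000
  C_31 = (0.00)(-0.30) − (-0.40)(0.75) = 0.3000
  C_32 = −[(1.00)(-0.30) − (-0.40)(-0.20)] = 0.3800
  C_33 = (1.00)(0.75) − (0.00)(-0.20) = 0.7500
det(I−A) = Σ_j (I−A)_1j·C_1j = (1.00)(0.5175) + (0.00)(0.2750) + (-0.40)(0.3425) = 0.3805
adj(I−A) = Cᵀ =
  [ 0.5175   0.1600   0.3000]
  [ 0.2750   0.7100   0.3800]
  [ 0.3425   0.4000   0.7500]
(I − A)⁻¹ = adj(I−A) / det(I−A) ≈
  [   1.3601     0.4205     0.7884]
  [   0.7227     1.8660     0.9987]
  [   0.9001     1.0512     1.9711]
x = (I − A)⁻¹ d = adj(I−A)·d / det(I−A), with det(I−A) = 0.3805:
  x_1 = (0.5175·500 + 0.1600·625 + 0.3000·425) / 0.3805 = 486.25 / 0.3805 ≈ 1277.92
  x_2 = (0.2750·500 + 0.7100·625 + 0.3800·425) / 0.3805 = 742.75 / 0.3805 ≈ 1952.04
  x_3 = (0.3425·500 + 0.4000·625 + 0.7500·425) / 0.3805 = 740.00 / 0.3805 ≈ 1944.81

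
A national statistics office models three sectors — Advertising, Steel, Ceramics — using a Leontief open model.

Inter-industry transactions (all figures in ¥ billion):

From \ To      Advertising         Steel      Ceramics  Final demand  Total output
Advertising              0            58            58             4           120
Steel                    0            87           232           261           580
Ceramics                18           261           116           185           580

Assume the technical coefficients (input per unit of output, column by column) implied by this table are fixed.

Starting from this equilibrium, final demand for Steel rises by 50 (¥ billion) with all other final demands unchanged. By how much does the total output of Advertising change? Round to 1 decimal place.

Δx_A = 13.0

Technical coefficients a_ij = z_ij / X_j:
  a_AA = 0/120 = 0.00, a_SA = 0/120 = 0.00, a_CA = 18/120 = 0.15
  a_AS = 58/580 = 0.10, a_SS = 87/580 = 0.15, a_CS = 261/580 = 0.45
  a_AC = 58/580 = 0.10, a_SC = 232/580 = 0.40, a_CC = 116/580 = 0.20
I − A =
  [   1.00    -0.10    -0.10]
  [   0.00     0.85    -0.40]
  [  -0.15    -0.45     0.80]
Cofactors of I−A, C_ij = (−1)^(i+j)·(minor ij) (rows/columns in the sector order above):
  C_11 = (0.85)(0.80) − (-0.40)(-0.45) = 0.5000
  C_12 = −[(0.00)(0.80) − (-0.40)(-0.15)] = 0.0600
  C_13 = (0.00)(-0.45) − (0.85)(-0.15) = 0.1275
  C_21 = −[(-0.10)(0.80) − (-0.10)(-0.45)] = 0.1250
  C_22 = (1.00)(0.80) − (-0.10)(-0.15) = 0.7850
  C_23 = −[(1.00)(-0.45) − (-0.10)(-0.15)] = 0.4650
  C_31 = (-0.10)(-0.40) − (-0.10)(0.85) = 0.1250
  C_32 = −[(1.00)(-0.40) − (-0.10)(0.00)] = 0.4000
  C_33 = (1.00)(0.85) − (-0.10)(0.00) = 0.8500
det(I−A) = Σ_j (I−A)_1j·C_1j = (1.00)(0.5000) + (-0.10)(0.0600) + (-0.10)(0.1275) = 0.48125
adj(I−A) = Cᵀ =
  [ 0.5000   0.1250   0.1250]
  [ 0.0600   0.7850   0.4000]
  [ 0.1275   0.4650   0.8500]
(I − A)⁻¹ = adj(I−A) / det(I−A) ≈
  [   1.0390     0.2597     0.2597]
  [   0.1247     1.6312     0.8312]
  [   0.2649     0.9662     1.7662]
Δx = (I − A)⁻¹ Δd with Δd having +50 in the Steel component and 0 elsewhere.
So Δx_A = L_AS · (+50), where L_AS = adj(I−A)_AS / det(I−A) = 0.1250 / 0.48125.
Δx_A = 0.1250 × (+50) / 0.48125 = 6.25 / 0.48125 ≈ 13.0.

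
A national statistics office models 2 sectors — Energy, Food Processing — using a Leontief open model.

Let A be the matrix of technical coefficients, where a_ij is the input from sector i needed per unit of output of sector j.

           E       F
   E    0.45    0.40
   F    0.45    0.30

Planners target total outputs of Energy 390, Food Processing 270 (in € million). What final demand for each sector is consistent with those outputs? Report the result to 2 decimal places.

d_E = 106.50, d_F = 13.50

I − A =
  [   0.55    -0.40]
  [  -0.45     0.70]
d = (I − A) x:
  d_E = (+0.55)·390 + (-0.40)·270 = 106.50
  d_F = (-0.45)·390 + (+0.70)·270 = 13.50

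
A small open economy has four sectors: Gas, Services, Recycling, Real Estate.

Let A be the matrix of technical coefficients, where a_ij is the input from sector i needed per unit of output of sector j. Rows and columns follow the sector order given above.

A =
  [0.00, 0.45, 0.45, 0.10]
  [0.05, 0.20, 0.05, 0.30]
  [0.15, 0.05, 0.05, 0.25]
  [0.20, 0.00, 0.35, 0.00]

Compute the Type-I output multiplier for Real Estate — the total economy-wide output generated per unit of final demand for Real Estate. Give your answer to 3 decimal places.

m_4 = 2.848

I − A =
  [   1.00    -0.45    -0.45    -0.10]
  [  -0.05     0.80    -0.05    -0.30]
  [  -0.15    -0.05     0.95    -0.25]
  [  -0.20     0.00    -0.35     1.00]
Compute the cofactors C_ij = (−1)^(i+j)·(3×3 minor ij) of I−A; the adjugate is their transpose:
adj(I−A) = Cᵀ =
  [ 0.682250   0.412375   0.457750   0.306375]
  [ 0.125875   0.748250   0.205250   0.288375]
  [ 0.165500   0.139000   0.734500   0.241875]
  [ 0.194375   0.131125   0.348625   0.677625]
det(I−A) = Σ_j (I−A)_1j·C_1j = (1.00)(0.682250) + (-0.45)(0.125875) + (-0.45)(0.165500) + (-0.10)(0.194375) = 0.53169375
(I − A)⁻¹ = adj(I−A) / det(I−A) ≈
  [   1.2832     0.7756     0.8609     0.5762]
  [   0.2367     1.4073     0.3860     0.5424]
  [   0.3113     0.2614     1.3814     0.4549]
  [   0.3656     0.2466     0.6557     1.2745]
The output multiplier for sector j is the column-j sum of the Leontief inverse (I − A)⁻¹ = adj(I−A) / det(I−A).
Column 4 of adj(I−A): (0.306375, 0.288375, 0.241875, 0.677625); det(I−A) = 0.53169375.
m_4 = (0.306375 + 0.288375 + 0.241875 + 0.677625) / 0.53169375 = 1.51425 / 0.53169375 ≈ 2.848.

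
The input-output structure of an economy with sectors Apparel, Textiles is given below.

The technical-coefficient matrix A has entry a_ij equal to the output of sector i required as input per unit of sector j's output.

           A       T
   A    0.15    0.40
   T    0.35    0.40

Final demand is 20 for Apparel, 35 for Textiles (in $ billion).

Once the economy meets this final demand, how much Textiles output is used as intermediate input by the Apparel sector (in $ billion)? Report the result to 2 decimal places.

I − A =
  [   0.85    -0.40]
  [  -0.35     0.60]
det(I−A) = (0.85)(0.60) − (-0.40)(-0.35) = 0.3700
adj(I−A) = [[0.60, 0.40], [0.35, 0.85]]
(I − A)⁻¹ = adj(I−A) / det(I−A) ≈
  [   1.6216     1.0811]
  [   0.9459     2.2973]
First solve x = (I − A)⁻¹ d = adj(I−A)·d / det(I−A); in particular x_A = (0.60·20 + 0.40·35) / 0.3700 = 26.00 / 0.3700 ≈ 70.2703.
Intermediate flow from T to A: z_TA = a_TA · x_A = 0.35 × 26.00 / 0.3700 = 9.10 / 0.3700 ≈ 24.59.

z_TA = 24.59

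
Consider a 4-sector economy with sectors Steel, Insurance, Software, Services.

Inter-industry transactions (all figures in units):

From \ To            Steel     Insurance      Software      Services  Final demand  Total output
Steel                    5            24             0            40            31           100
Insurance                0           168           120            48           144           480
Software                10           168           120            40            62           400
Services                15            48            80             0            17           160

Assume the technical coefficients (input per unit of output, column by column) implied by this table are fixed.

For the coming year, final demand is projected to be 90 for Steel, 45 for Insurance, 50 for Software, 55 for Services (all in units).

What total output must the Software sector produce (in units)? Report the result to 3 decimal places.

Technical coefficients a_ij = z_ij / X_j:
  a_11 = 5/100 = 0.05, a_21 = 0/100 = 0.00, a_31 = 10/100 = 0.10, a_41 = 15/100 = 0.15
  a_12 = 24/480 = 0.05, a_22 = 168/480 = 0.35, a_32 = 168/480 = 0.35, a_42 = 48/480 = 0.10
  a_13 = 0/400 = 0.00, a_23 = 120/400 = 0.30, a_33 = 120/400 = 0.30, a_43 = 80/400 = 0.20
  a_14 = 40/160 = 0.25, a_24 = 48/160 = 0.30, a_34 = 40/160 = 0.25, a_44 = 0/160 = 0.00
I − A =
  [   0.95    -0.05     0.00    -0.25]
  [   0.00     0.65    -0.30    -0.30]
  [  -0.10    -0.35     0.70    -0.25]
  [  -0.15    -0.10    -0.20     1.00]
Compute the cofactors C_ij = (−1)^(i+j)·(3×3 minor ij) of I−A; the adjugate is their transpose:
adj(I−A) = Cᵀ =
  [ 0.268000   0.067500   0.058000   0.101750]
  [ 0.078750   0.586250   0.330750   0.278250]
  [ 0.102125   0.352500   0.562375   0.271875]
  [ 0.068500   0.139250   0.154250   0.331000]
det(I−A) = Σ_j (I−A)_1j·C_1j = (0.95)(0.268000) + (-0.05)(0.078750) + (0.00)(0.102125) + (-0.25)(0.068500) = 0.2335375
(I − A)⁻¹ = adj(I−A) / det(I−A) ≈
  [   1.1476     0.2890     0.2484     0.4357]
  [   0.3372     2.5103     1.4163     1.1915]
  [   0.4373     1.5094     2.4081     1.1642]
  [   0.2933     0.5963     0.6605     1.4173]
x = (I − A)⁻¹ d = adj(I−A)·d / det(I−A), with det(I−A) = 0.2335375:
  x_1 = (0.268000·90 + 0.067500·45 + 0.058000·50 + 0.101750·55) / 0.2335375 = 35.65375 / 0.2335375 ≈ 152.668
  x_2 = (0.078750·90 + 0.586250·45 + 0.330750·50 + 0.278250·55) / 0.2335375 = 65.31 / 0.2335375 ≈ 279.655
  x_3 = (0.102125·90 + 0.352500·45 + 0.562375·50 + 0.271875·55) / 0.2335375 = 68.125625 / 0.2335375 ≈ 291.712
  x_4 = (0.068500·90 + 0.139250·45 + 0.154250·50 + 0.331000·55) / 0.2335375 = 38.34875 / 0.2335375 ≈ 164.208

x_3 = 291.712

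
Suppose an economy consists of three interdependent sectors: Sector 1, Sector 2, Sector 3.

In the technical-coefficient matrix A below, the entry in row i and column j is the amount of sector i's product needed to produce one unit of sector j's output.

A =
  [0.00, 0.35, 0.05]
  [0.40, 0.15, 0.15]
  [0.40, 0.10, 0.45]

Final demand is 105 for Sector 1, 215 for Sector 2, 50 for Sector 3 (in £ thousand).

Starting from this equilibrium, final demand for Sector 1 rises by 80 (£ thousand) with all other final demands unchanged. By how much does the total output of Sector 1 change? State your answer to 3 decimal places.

I − A =
  [   1.00    -0.35    -0.05]
  [  -0.40     0.85    -0.15]
  [  -0.40    -0.10     0.55]
Cofactors of I−A, C_ij = (−1)^(i+j)·(minor ij) (rows/columns in the sector order above):
  C_11 = (0.85)(0.55) − (-0.15)(-0.10) = 0.4525
  C_12 = −[(-0.40)(0.55) − (-0.15)(-0.40)] = 0.2800
  C_13 = (-0.40)(-0.10) − (0.85)(-0.40) = 0.3800
  C_21 = −[(-0.35)(0.55) − (-0.05)(-0.10)] = 0.1975
  C_22 = (1.00)(0.55) − (-0.05)(-0.40) = 0.5300
  C_23 = −[(1.00)(-0.10) − (-0.35)(-0.40)] = 0.2400
  C_31 = (-0.35)(-0.15) − (-0.05)(0.85) = 0.0950
  C_32 = −[(1.00)(-0.15) − (-0.05)(-0.40)] = 0.1700
  C_33 = (1.00)(0.85) − (-0.35)(-0.40) = 0.7100
det(I−A) = Σ_j (I−A)_1j·C_1j = (1.00)(0.4525) + (-0.35)(0.2800) + (-0.05)(0.3800) = 0.3355
adj(I−A) = Cᵀ =
  [ 0.4525   0.1975   0.0950]
  [ 0.2800   0.5300   0.1700]
  [ 0.3800   0.2400   0.7100]
(I − A)⁻¹ = adj(I−A) / det(I−A) ≈
  [   1.3487     0.5887     0.2832]
  [   0.8346     1.5797     0.5067]
  [   1.1326     0.7154     2.1162]
Δx = (I − A)⁻¹ Δd with Δd having +80 in the Sector 1 component and 0 elsewhere.
So Δx_1 = L_11 · (+80), where L_11 = adj(I−A)_11 / det(I−A) = 0.4525 / 0.3355.
Δx_1 = 0.4525 × (+80) / 0.3355 = 36.20 / 0.3355 ≈ 107.899.

Δx_1 = 107.899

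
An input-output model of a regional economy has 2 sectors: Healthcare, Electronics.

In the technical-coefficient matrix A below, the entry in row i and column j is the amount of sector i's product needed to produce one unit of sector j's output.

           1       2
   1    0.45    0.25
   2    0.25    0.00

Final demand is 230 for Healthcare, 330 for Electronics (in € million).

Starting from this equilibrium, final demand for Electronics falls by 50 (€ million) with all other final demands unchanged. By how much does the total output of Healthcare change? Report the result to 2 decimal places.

I − A =
  [   0.55    -0.25]
  [  -0.25     1.00]
det(I−A) = (0.55)(1.00) − (-0.25)(-0.25) = 0.4875
adj(I−A) = [[1.00, 0.25], [0.25, 0.55]]
(I − A)⁻¹ = adj(I−A) / det(I−A) ≈
  [   2.0513     0.5128]
  [   0.5128     1.1282]
Δx = (I − A)⁻¹ Δd with Δd having -50 in the Electronics component and 0 elsewhere.
So Δx_1 = L_12 · (-50), where L_12 = adj(I−A)_12 / det(I−A) = 0.25 / 0.4875.
Δx_1 = 0.25 × (-50) / 0.4875 = -12.50 / 0.4875 ≈ -25.64.

Δx_1 = -25.64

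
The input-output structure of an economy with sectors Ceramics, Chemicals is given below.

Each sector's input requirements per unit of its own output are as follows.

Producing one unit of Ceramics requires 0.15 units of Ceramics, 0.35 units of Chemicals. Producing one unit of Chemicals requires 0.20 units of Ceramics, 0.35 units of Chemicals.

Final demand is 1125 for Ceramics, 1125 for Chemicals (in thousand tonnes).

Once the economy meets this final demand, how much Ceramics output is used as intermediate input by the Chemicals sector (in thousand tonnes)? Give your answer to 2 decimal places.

I − A =
  [   0.85    -0.20]
  [  -0.35     0.65]
det(I−A) = (0.85)(0.65) − (-0.20)(-0.35) = 0.4825
adj(I−A) = [[0.65, 0.20], [0.35, 0.85]]
(I − A)⁻¹ = adj(I−A) / det(I−A) ≈
  [   1.3472     0.4145]
  [   0.7254     1.7617]
First solve x = (I − A)⁻¹ d = adj(I−A)·d / det(I−A); in particular x_2 = (0.35·1125 + 0.85·1125) / 0.4825 = 1350.00 / 0.4825 ≈ 2797.9275.
Intermediate flow from 1 to 2: z_12 = a_12 · x_2 = 0.20 × 1350.00 / 0.4825 = 270.00 / 0.4825 ≈ 559.59.

z_12 = 559.59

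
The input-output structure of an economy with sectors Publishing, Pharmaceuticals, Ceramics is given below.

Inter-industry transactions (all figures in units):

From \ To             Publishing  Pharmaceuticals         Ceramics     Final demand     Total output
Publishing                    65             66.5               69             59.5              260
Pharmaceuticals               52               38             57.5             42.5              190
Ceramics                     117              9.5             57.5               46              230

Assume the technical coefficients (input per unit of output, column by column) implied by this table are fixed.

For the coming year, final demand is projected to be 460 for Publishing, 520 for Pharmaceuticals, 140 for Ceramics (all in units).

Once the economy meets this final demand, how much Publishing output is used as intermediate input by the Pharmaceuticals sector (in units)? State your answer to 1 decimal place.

z_12 = 556.0

Technical coefficients a_ij = z_ij / X_j:
  a_11 = 65/260 = 0.25, a_21 = 52/260 = 0.20, a_31 = 117/260 = 0.45
  a_12 = 66.5/190 = 0.35, a_22 = 38/190 = 0.20, a_32 = 9.5/190 = 0.05
  a_13 = 69/230 = 0.30, a_23 = 57.5/230 = 0.25, a_33 = 57.5/230 = 0.25
I − A =
  [   0.75    -0.35    -0.30]
  [  -0.20     0.80    -0.25]
  [  -0.45    -0.05     0.75]
Cofactors of I−A, C_ij = (−1)^(i+j)·(minor ij) (rows/columns in the sector order above):
  C_11 = (0.80)(0.75) − (-0.25)(-0.05) = 0.5875
  C_12 = −[(-0.20)(0.75) − (-0.25)(-0.45)] = 0.2625
  C_13 = (-0.20)(-0.05) − (0.80)(-0.45) = 0.3700
  C_21 = −[(-0.35)(0.75) − (-0.30)(-0.05)] = 0.2775
  C_22 = (0.75)(0.75) − (-0.30)(-0.45) = 0.4275
  C_23 = −[(0.75)(-0.05) − (-0.35)(-0.45)] = 0.1950
  C_31 = (-0.35)(-0.25) − (-0.30)(0.80) = 0.3275
  C_32 = −[(0.75)(-0.25) − (-0.30)(-0.20)] = 0.2475
  C_33 = (0.75)(0.80) − (-0.35)(-0.20) = 0.5300
det(I−A) = Σ_j (I−A)_1j·C_1j = (0.75)(0.5875) + (-0.35)(0.2625) + (-0.30)(0.3700) = 0.23775
adj(I−A) = Cᵀ =
  [ 0.5875   0.2775   0.3275]
  [ 0.2625   0.4275   0.2475]
  [ 0.3700   0.1950   0.5300]
(I − A)⁻¹ = adj(I−A) / det(I−A) ≈
  [   2.4711     1.1672     1.3775]
  [   1.1041     1.7981     1.0410]
  [   1.5563     0.8202     2.2292]
First solve x = (I − A)⁻¹ d = adj(I−A)·d / det(I−A); in particular x_2 = (0.2625·460 + 0.4275·520 + 0.2475·140) / 0.23775 = 377.70 / 0.23775 ≈ 1588.644.
Intermediate flow from 1 to 2: z_12 = a_12 · x_2 = 0.35 × 377.70 / 0.23775 = 132.195 / 0.23775 ≈ 556.0.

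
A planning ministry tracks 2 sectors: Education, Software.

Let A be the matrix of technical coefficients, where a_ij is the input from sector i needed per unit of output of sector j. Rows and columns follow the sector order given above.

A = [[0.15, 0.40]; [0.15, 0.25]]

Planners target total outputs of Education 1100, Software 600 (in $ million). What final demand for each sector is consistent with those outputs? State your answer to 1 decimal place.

I − A =
  [   0.85    -0.40]
  [  -0.15     0.75]
d = (I − A) x:
  d_1 = (+0.85)·1100 + (-0.40)·600 = 695.0
  d_2 = (-0.15)·1100 + (+0.75)·600 = 285.0

d_1 = 695.0, d_2 = 285.0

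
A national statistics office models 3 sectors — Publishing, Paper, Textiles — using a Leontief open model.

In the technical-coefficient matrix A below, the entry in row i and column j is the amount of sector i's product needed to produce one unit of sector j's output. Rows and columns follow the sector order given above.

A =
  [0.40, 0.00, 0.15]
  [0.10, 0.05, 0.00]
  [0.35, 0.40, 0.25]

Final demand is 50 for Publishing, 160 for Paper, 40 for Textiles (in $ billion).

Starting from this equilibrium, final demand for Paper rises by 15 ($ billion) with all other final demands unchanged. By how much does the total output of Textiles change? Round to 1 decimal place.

Δx_3 = 9.7

I − A =
  [   0.60     0.00    -0.15]
  [  -0.10     0.95     0.00]
  [  -0.35    -0.40     0.75]
Cofactors of I−A, C_ij = (−1)^(i+j)·(minor ij) (rows/columns in the sector order above):
  C_11 = (0.95)(0.75) − (0.00)(-0.40) = 0.7125
  C_12 = −[(-0.10)(0.75) − (0.00)(-0.35)] = 0.0750
  C_13 = (-0.10)(-0.40) − (0.95)(-0.35) = 0.3725
  C_21 = −[(0.00)(0.75) − (-0.15)(-0.40)] = 0.0600
  C_22 = (0.60)(0.75) − (-0.15)(-0.35) = 0.3975
  C_23 = −[(0.60)(-0.40) − (0.00)(-0.35)] = 0.2400
  C_31 = (0.00)(0.00) − (-0.15)(0.95) = 0.1425
  C_32 = −[(0.60)(0.00) − (-0.15)(-0.10)] = 0.0150
  C_33 = (0.60)(0.95) − (0.00)(-0.10) = 0.5700
det(I−A) = Σ_j (I−A)_1j·C_1j = (0.60)(0.7125) + (0.00)(0.0750) + (-0.15)(0.3725) = 0.371625
adj(I−A) = Cᵀ =
  [ 0.7125   0.0600   0.1425]
  [ 0.0750   0.3975   0.0150]
  [ 0.3725   0.2400   0.5700]
(I − A)⁻¹ = adj(I−A) / det(I−A) ≈
  [   1.9173     0.1615     0.3835]
  [   0.2018     1.0696     0.0404]
  [   1.0024     0.6458     1.5338]
Δx = (I − A)⁻¹ Δd with Δd having +15 in the Paper component and 0 elsewhere.
So Δx_3 = L_32 · (+15), where L_32 = adj(I−A)_32 / det(I−A) = 0.2400 / 0.371625.
Δx_3 = 0.2400 × (+15) / 0.371625 = 3.60 / 0.371625 ≈ 9.7.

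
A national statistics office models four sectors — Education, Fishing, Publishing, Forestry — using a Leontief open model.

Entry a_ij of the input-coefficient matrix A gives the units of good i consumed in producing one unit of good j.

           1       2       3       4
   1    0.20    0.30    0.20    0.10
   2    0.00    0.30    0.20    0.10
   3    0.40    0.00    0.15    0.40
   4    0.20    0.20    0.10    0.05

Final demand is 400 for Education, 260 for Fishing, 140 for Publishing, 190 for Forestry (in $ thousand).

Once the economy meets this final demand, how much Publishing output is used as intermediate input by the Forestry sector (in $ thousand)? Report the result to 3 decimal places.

I − A =
  [   0.80    -0.30    -0.20    -0.10]
  [   0.00     0.70    -0.20    -0.10]
  [  -0.40     0.00     0.85    -0.40]
  [  -0.20    -0.20    -0.10     0.95]
Compute the cofactors C_ij = (−1)^(i+j)·(3×3 minor ij) of I−A; the adjugate is their transpose:
adj(I−A) = Cᵀ =
  [ 0.50425   0.26325   0.20000   0.16500]
  [ 0.11300   0.50100   0.16000   0.13200]
  [ 0.31400   0.21000   0.49600   0.26400]
  [ 0.16300   0.18300   0.12800   0.39600]
det(I−A) = Σ_j (I−A)_1j·C_1j = (0.80)(0.50425) + (-0.30)(0.11300) + (-0.20)(0.31400) + (-0.10)(0.16300) = 0.2904
(I − A)⁻¹ = adj(I−A) / det(I−A) ≈
  [   1.7364     0.9065     0.6887     0.5682]
  [   0.3891     1.7252     0.5510     0.4545]
  [   1.0813     0.7231     1.7080     0.9091]
  [   0.5613     0.6302     0.4408     1.3636]
First solve x = (I − A)⁻¹ d = adj(I−A)·d / det(I−A); in particular x_4 = (0.16300·400 + 0.18300·260 + 0.12800·140 + 0.39600·190) / 0.2904 = 205.94 / 0.2904 ≈ 709.15978.
Intermediate flow from 3 to 4: z_34 = a_34 · x_4 = 0.40 × 205.94 / 0.2904 = 82.376 / 0.2904 ≈ 283.664.

z_34 = 283.664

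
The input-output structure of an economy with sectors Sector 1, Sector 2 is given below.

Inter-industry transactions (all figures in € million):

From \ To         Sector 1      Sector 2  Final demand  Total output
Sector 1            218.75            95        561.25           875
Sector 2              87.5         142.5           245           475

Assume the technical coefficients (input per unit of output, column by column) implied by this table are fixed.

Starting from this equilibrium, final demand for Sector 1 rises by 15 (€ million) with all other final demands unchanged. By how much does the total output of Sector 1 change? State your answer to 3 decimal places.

Technical coefficients a_ij = z_ij / X_j:
  a_11 = 218.75/875 = 0.25, a_21 = 87.5/875 = 0.10
  a_12 = 95/475 = 0.20, a_22 = 142.5/475 = 0.30
I − A =
  [   0.75    -0.20]
  [  -0.10     0.70]
det(I−A) = (0.75)(0.70) − (-0.20)(-0.10) = 0.5050
adj(I−A) = [[0.70, 0.20], [0.10, 0.75]]
(I − A)⁻¹ = adj(I−A) / det(I−A) ≈
  [   1.3861     0.3960]
  [   0.1980     1.4851]
Δx = (I − A)⁻¹ Δd with Δd having +15 in the Sector 1 component and 0 elsewhere.
So Δx_1 = L_11 · (+15), where L_11 = adj(I−A)_11 / det(I−A) = 0.70 / 0.5050.
Δx_1 = 0.70 × (+15) / 0.5050 = 10.50 / 0.5050 ≈ 20.792.

Δx_1 = 20.792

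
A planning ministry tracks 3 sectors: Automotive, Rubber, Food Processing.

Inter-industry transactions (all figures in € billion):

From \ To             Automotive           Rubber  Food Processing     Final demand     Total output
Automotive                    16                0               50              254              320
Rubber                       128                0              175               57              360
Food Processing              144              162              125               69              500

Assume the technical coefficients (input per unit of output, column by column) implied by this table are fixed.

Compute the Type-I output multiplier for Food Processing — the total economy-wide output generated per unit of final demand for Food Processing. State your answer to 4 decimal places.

Technical coefficients a_ij = z_ij / X_j:
  a_11 = 16/320 = 0.05, a_21 = 128/320 = 0.40, a_31 = 144/320 = 0.45
  a_12 = 0/360 = 0.00, a_22 = 0/360 = 0.00, a_32 = 162/360 = 0.45
  a_13 = 50/500 = 0.10, a_23 = 175/500 = 0.35, a_33 = 125/500 = 0.25
I − A =
  [   0.95     0.00    -0.10]
  [  -0.40     1.00    -0.35]
  [  -0.45    -0.45     0.75]
Cofactors of I−A, C_ij = (−1)^(i+j)·(minor ij) (rows/columns in the sector order above):
  C_11 = (1.00)(0.75) − (-0.35)(-0.45) = 0.5925
  C_12 = −[(-0.40)(0.75) − (-0.35)(-0.45)] = 0.4575
  C_13 = (-0.40)(-0.45) − (1.00)(-0.45) = 0.6300
  C_21 = −[(0.00)(0.75) − (-0.10)(-0.45)] = 0.0450
  C_22 = (0.95)(0.75) − (-0.10)(-0.45) = 0.6675
  C_23 = −[(0.95)(-0.45) − (0.00)(-0.45)] = 0.4275
  C_31 = (0.00)(-0.35) − (-0.10)(1.00) = 0.1000
  C_32 = −[(0.95)(-0.35) − (-0.10)(-0.40)] = 0.3725
  C_33 = (0.95)(1.00) − (0.00)(-0.40) = 0.9500
det(I−A) = Σ_j (I−A)_1j·C_1j = (0.95)(0.5925) + (0.00)(0.4575) + (-0.10)(0.6300) = 0.499875
adj(I−A) = Cᵀ =
  [ 0.5925   0.0450   0.1000]
  [ 0.4575   0.6675   0.3725]
  [ 0.6300   0.4275   0.9500]
(I − A)⁻¹ = adj(I−A) / det(I−A) ≈
  [   1.18530     0.09002     0.20005]
  [   0.91523     1.33533     0.74519]
  [   1.26032     0.85521     1.90048]
The output multiplier for sector j is the column-j sum of the Leontief inverse (I − A)⁻¹ = adj(I−A) / det(I−A).
Column 3 of adj(I−A): (0.1000, 0.3725, 0.9500); det(I−A) = 0.499875.
m_3 = (0.1000 + 0.3725 + 0.9500) / 0.499875 = 1.4225 / 0.499875 ≈ 2.8457.

m_3 = 2.8457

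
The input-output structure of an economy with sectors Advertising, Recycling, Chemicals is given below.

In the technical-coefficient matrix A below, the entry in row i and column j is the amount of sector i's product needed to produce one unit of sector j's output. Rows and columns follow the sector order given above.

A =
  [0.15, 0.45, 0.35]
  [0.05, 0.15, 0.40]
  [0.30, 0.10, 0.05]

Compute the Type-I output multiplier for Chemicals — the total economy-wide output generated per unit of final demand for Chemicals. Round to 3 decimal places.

I − A =
  [   0.85    -0.45    -0.35]
  [  -0.05     0.85    -0.40]
  [  -0.30    -0.10     0.95]
Cofactors of I−A, C_ij = (−1)^(i+j)·(minor ij) (rows/columns in the sector order above):
  C_11 = (0.85)(0.95) − (-0.40)(-0.10) = 0.7675
  C_12 = −[(-0.05)(0.95) − (-0.40)(-0.30)] = 0.1675
  C_13 = (-0.05)(-0.10) − (0.85)(-0.30) = 0.2600
  C_21 = −[(-0.45)(0.95) − (-0.35)(-0.10)] = 0.4625
  C_22 = (0.85)(0.95) − (-0.35)(-0.30) = 0.7025
  C_23 = −[(0.85)(-0.10) − (-0.45)(-0.30)] = 0.2200
  C_31 = (-0.45)(-0.40) − (-0.35)(0.85) = 0.4775
  C_32 = −[(0.85)(-0.40) − (-0.35)(-0.05)] = 0.3575
  C_33 = (0.85)(0.85) − (-0.45)(-0.05) = 0.7000
det(I−A) = Σ_j (I−A)_1j·C_1j = (0.85)(0.7675) + (-0.45)(0.1675) + (-0.35)(0.2600) = 0.4860
adj(I−A) = Cᵀ =
  [ 0.7675   0.4625   0.4775]
  [ 0.1675   0.7025   0.3575]
  [ 0.2600   0.2200   0.7000]
(I − A)⁻¹ = adj(I−A) / det(I−A) ≈
  [   1.5792     0.9516     0.9825]
  [   0.3447     1.4455     0.7356]
  [   0.5350     0.4527     1.4403]
The output multiplier for sector j is the column-j sum of the Leontief inverse (I − A)⁻¹ = adj(I−A) / det(I−A).
Column 3 of adj(I−A): (0.4775, 0.3575, 0.7000); det(I−A) = 0.4860.
m_3 = (0.4775 + 0.3575 + 0.7000) / 0.4860 = 1.535 / 0.4860 ≈ 3.158.

m_3 = 3.158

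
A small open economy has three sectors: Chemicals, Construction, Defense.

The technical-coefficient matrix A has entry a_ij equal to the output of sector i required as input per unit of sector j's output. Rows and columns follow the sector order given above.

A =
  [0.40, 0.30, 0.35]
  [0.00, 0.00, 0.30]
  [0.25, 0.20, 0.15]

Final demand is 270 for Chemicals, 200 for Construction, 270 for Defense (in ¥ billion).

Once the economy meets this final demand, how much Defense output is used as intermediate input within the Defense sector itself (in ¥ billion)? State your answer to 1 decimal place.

I − A =
  [   0.60    -0.30    -0.35]
  [   0.00     1.00    -0.30]
  [  -0.25    -0.20     0.85]
Cofactors of I−A, C_ij = (−1)^(i+j)·(minor ij) (rows/columns in the sector order above):
  C_11 = (1.00)(0.85) − (-0.30)(-0.20) = 0.7900
  C_12 = −[(0.00)(0.85) − (-0.30)(-0.25)] = 0.0750
  C_13 = (0.00)(-0.20) − (1.00)(-0.25) = 0.2500
  C_21 = −[(-0.30)(0.85) − (-0.35)(-0.20)] = 0.3250
  C_22 = (0.60)(0.85) − (-0.35)(-0.25) = 0.4225
  C_23 = −[(0.60)(-0.20) − (-0.30)(-0.25)] = 0.1950
  C_31 = (-0.30)(-0.30) − (-0.35)(1.00) = 0.4400
  C_32 = −[(0.60)(-0.30) − (-0.35)(0.00)] = 0.1800
  C_33 = (0.60)(1.00) − (-0.30)(0.00) = 0.6000
det(I−A) = Σ_j (I−A)_1j·C_1j = (0.60)(0.7900) + (-0.30)(0.0750) + (-0.35)(0.2500) = 0.3640
adj(I−A) = Cᵀ =
  [ 0.7900   0.3250   0.4400]
  [ 0.0750   0.4225   0.1800]
  [ 0.2500   0.1950   0.6000]
(I − A)⁻¹ = adj(I−A) / det(I−A) ≈
  [   2.1703     0.8929     1.2088]
  [   0.2060     1.1607     0.4945]
  [   0.6868     0.5357     1.6484]
First solve x = (I − A)⁻¹ d = adj(I−A)·d / det(I−A); in particular x_3 = (0.2500·270 + 0.1950·200 + 0.6000·270) / 0.3640 = 268.50 / 0.3640 ≈ 737.637.
Intermediate flow from 3 to 3: z_33 = a_33 · x_3 = 0.15 × 268.50 / 0.3640 = 40.275 / 0.3640 ≈ 110.6.

z_33 = 110.6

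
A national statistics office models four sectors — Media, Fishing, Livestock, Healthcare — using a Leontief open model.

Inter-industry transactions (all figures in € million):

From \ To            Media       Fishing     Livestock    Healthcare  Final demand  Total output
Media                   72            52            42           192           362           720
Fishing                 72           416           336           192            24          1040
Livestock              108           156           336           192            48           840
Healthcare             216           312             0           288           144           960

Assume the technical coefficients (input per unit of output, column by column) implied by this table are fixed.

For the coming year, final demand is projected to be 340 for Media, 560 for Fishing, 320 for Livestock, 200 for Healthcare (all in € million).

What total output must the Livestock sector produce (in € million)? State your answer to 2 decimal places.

x_L = 2545.93

Technical coefficients a_ij = z_ij / X_j:
  a_MM = 72/720 = 0.10, a_FM = 72/720 = 0.10, a_LM = 108/720 = 0.15, a_HM = 216/720 = 0.30
  a_MF = 52/1040 = 0.05, a_FF = 416/1040 = 0.40, a_LF = 156/1040 = 0.15, a_HF = 312/1040 = 0.30
  a_ML = 42/840 = 0.05, a_FL = 336/840 = 0.40, a_LL = 336/840 = 0.40, a_HL = 0/840 = 0.00
  a_MH = 192/960 = 0.20, a_FH = 192/960 = 0.20, a_LH = 192/960 = 0.20, a_HH = 288/960 = 0.30
I − A =
  [   0.90    -0.05    -0.05    -0.20]
  [  -0.10     0.60    -0.40    -0.20]
  [  -0.15    -0.15     0.60    -0.20]
  [  -0.30    -0.30     0.00     0.70]
Compute the cofactors C_ij = (−1)^(i+j)·(3×3 minor ij) of I−A; the adjugate is their transpose:
adj(I−A) = Cᵀ =
  [ 0.15000   0.06525   0.05600   0.07750]
  [ 0.14400   0.33375   0.23450   0.20350]
  [ 0.11550   0.15675   0.27550   0.15650]
  [ 0.12600   0.17100   0.12450   0.25875]
det(I−A) = Σ_j (I−A)_1j·C_1j = (0.90)(0.15000) + (-0.05)(0.14400) + (-0.05)(0.11550) + (-0.20)(0.12600) = 0.096825
(I − A)⁻¹ = adj(I−A) / det(I−A) ≈
  [   1.5492     0.6739     0.5784     0.8004]
  [   1.4872     3.4469     2.4219     2.1017]
  [   1.1929     1.6189     2.8453     1.6163]
  [   1.3013     1.7661     1.2858     2.6723]
x = (I − A)⁻¹ d = adj(I−A)·d / det(I−A), with det(I−A) = 0.096825:
  x_M = (0.15000·340 + 0.06525·560 + 0.05600·320 + 0.07750·200) / 0.096825 = 120.96 / 0.096825 ≈ 1249.26
  x_F = (0.14400·340 + 0.33375·560 + 0.23450·320 + 0.20350·200) / 0.096825 = 351.60 / 0.096825 ≈ 3631.29
  x_L = (0.11550·340 + 0.15675·560 + 0.27550·320 + 0.15650·200) / 0.096825 = 246.51 / 0.096825 ≈ 2545.93
  x_H = (0.12600·340 + 0.17100·560 + 0.12450·320 + 0.25875·200) / 0.096825 = 230.19 / 0.096825 ≈ 2377.38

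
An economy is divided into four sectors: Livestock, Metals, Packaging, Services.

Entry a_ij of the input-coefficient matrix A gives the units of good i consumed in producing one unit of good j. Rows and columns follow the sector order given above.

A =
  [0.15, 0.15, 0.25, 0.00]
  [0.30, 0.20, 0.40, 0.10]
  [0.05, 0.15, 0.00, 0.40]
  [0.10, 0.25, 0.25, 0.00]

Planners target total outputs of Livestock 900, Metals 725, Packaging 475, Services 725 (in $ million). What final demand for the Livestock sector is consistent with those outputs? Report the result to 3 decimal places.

I − A =
  [   0.85    -0.15    -0.25     0.00]
  [  -0.30     0.80    -0.40    -0.10]
  [  -0.05    -0.15     1.00    -0.40]
  [  -0.10    -0.25    -0.25     1.00]
d = (I − A) x:
  d_L = (+0.85)·900 + (-0.15)·725 + (-0.25)·475 + (+0.00)·725 = 537.500
  d_M = (-0.30)·900 + (+0.80)·725 + (-0.40)·475 + (-0.10)·725 = 47.500
  d_P = (-0.05)·900 + (-0.15)·725 + (+1.00)·475 + (-0.40)·725 = 31.250
  d_S = (-0.10)·900 + (-0.25)·725 + (-0.25)·475 + (+1.00)·725 = 335.000

d_L = 537.500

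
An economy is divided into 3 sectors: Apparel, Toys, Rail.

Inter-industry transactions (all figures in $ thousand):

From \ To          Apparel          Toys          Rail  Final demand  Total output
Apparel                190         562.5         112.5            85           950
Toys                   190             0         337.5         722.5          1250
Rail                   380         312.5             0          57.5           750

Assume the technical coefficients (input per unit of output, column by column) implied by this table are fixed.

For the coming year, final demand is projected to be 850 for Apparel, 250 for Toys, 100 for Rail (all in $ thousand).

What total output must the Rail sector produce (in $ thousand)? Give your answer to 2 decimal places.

x_3 = 1163.31

Technical coefficients a_ij = z_ij / X_j:
  a_11 = 190/950 = 0.20, a_21 = 190/950 = 0.20, a_31 = 380/950 = 0.40
  a_12 = 562.5/1250 = 0.45, a_22 = 0/1250 = 0.00, a_32 = 312.5/1250 = 0.25
  a_13 = 112.5/750 = 0.15, a_23 = 337.5/750 = 0.45, a_33 = 0/750 = 0.00
I − A =
  [   0.80    -0.45    -0.15]
  [  -0.20     1.00    -0.45]
  [  -0.40    -0.25     1.00]
Cofactors of I−A, C_ij = (−1)^(i+j)·(minor ij) (rows/columns in the sector order above):
  C_11 = (1.00)(1.00) − (-0.45)(-0.25) = 0.8875
  C_12 = −[(-0.20)(1.00) − (-0.45)(-0.40)] = 0.3800
  C_13 = (-0.20)(-0.25) − (1.00)(-0.40) = 0.4500
  C_21 = −[(-0.45)(1.00) − (-0.15)(-0.25)] = 0.4875
  C_22 = (0.80)(1.00) − (-0.15)(-0.40) = 0.7400
  C_23 = −[(0.80)(-0.25) − (-0.45)(-0.40)] = 0.3800
  C_31 = (-0.45)(-0.45) − (-0.15)(1.00) = 0.3525
  C_32 = −[(0.80)(-0.45) − (-0.15)(-0.20)] = 0.3900
  C_33 = (0.80)(1.00) − (-0.45)(-0.20) = 0.7100
det(I−A) = Σ_j (I−A)_1j·C_1j = (0.80)(0.8875) + (-0.45)(0.3800) + (-0.15)(0.4500) = 0.4715
adj(I−A) = Cᵀ =
  [ 0.8875   0.4875   0.3525]
  [ 0.3800   0.7400   0.3900]
  [ 0.4500   0.3800   0.7100]
(I − A)⁻¹ = adj(I−A) / det(I−A) ≈
  [   1.8823     1.0339     0.7476]
  [   0.8059     1.5695     0.8271]
  [   0.9544     0.8059     1.5058]
x = (I − A)⁻¹ d = adj(I−A)·d / det(I−A), with det(I−A) = 0.4715:
  x_1 = (0.8875·850 + 0.4875·250 + 0.3525·100) / 0.4715 = 911.50 / 0.4715 ≈ 1933.19
  x_2 = (0.3800·850 + 0.7400·250 + 0.3900·100) / 0.4715 = 547.00 / 0.4715 ≈ 1160.13
  x_3 = (0.4500·850 + 0.3800·250 + 0.7100·100) / 0.4715 = 548.50 / 0.4715 ≈ 1163.31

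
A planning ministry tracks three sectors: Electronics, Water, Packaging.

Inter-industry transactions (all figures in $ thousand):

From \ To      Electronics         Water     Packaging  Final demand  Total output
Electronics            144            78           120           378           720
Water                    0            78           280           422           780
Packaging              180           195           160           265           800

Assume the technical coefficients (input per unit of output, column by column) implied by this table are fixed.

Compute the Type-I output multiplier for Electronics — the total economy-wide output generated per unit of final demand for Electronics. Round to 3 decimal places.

Technical coefficients a_ij = z_ij / X_j:
  a_11 = 144/720 = 0.20, a_21 = 0/720 = 0.00, a_31 = 180/720 = 0.25
  a_12 = 78/780 = 0.10, a_22 = 78/780 = 0.10, a_32 = 195/780 = 0.25
  a_13 = 120/800 = 0.15, a_23 = 280/800 = 0.35, a_33 = 160/800 = 0.20
I − A =
  [   0.80    -0.10    -0.15]
  [   0.00     0.90    -0.35]
  [  -0.25    -0.25     0.80]
Cofactors of I−A, C_ij = (−1)^(i+j)·(minor ij) (rows/columns in the sector order above):
  C_11 = (0.90)(0.80) − (-0.35)(-0.25) = 0.6325
  C_12 = −[(0.00)(0.80) − (-0.35)(-0.25)] = 0.0875
  C_13 = (0.00)(-0.25) − (0.90)(-0.25) = 0.2250
  C_21 = −[(-0.10)(0.80) − (-0.15)(-0.25)] = 0.1175
  C_22 = (0.80)(0.80) − (-0.15)(-0.25) = 0.6025
  C_23 = −[(0.80)(-0.25) − (-0.10)(-0.25)] = 0.2250
  C_31 = (-0.10)(-0.35) − (-0.15)(0.90) = 0.1700
  C_32 = −[(0.80)(-0.35) − (-0.15)(0.00)] = 0.2800
  C_33 = (0.80)(0.90) − (-0.10)(0.00) = 0.7200
det(I−A) = Σ_j (I−A)_1j·C_1j = (0.80)(0.6325) + (-0.10)(0.0875) + (-0.15)(0.2250) = 0.4635
adj(I−A) = Cᵀ =
  [ 0.6325   0.1175   0.1700]
  [ 0.0875   0.6025   0.2800]
  [ 0.2250   0.2250   0.7200]
(I − A)⁻¹ = adj(I−A) / det(I−A) ≈
  [   1.3646     0.2535     0.3668]
  [   0.1888     1.2999     0.6041]
  [   0.4854     0.4854     1.5534]
The output multiplier for sector j is the column-j sum of the Leontief inverse (I − A)⁻¹ = adj(I−A) / det(I−A).
Column 1 of adj(I−A): (0.6325, 0.0875, 0.2250); det(I−A) = 0.4635.
m_1 = (0.6325 + 0.0875 + 0.2250) / 0.4635 = 0.945 / 0.4635 ≈ 2.039.

m_1 = 2.039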